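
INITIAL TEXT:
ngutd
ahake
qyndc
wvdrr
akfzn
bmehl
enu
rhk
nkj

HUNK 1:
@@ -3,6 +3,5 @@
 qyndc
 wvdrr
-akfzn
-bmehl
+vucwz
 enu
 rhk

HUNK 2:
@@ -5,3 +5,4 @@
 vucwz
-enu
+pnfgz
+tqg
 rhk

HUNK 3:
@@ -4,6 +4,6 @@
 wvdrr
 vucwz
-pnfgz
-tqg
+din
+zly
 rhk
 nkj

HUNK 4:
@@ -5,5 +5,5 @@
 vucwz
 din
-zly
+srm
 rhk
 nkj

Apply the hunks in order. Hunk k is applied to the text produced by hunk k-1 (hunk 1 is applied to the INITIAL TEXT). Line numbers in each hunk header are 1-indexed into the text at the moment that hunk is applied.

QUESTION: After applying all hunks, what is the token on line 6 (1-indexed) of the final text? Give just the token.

Answer: din

Derivation:
Hunk 1: at line 3 remove [akfzn,bmehl] add [vucwz] -> 8 lines: ngutd ahake qyndc wvdrr vucwz enu rhk nkj
Hunk 2: at line 5 remove [enu] add [pnfgz,tqg] -> 9 lines: ngutd ahake qyndc wvdrr vucwz pnfgz tqg rhk nkj
Hunk 3: at line 4 remove [pnfgz,tqg] add [din,zly] -> 9 lines: ngutd ahake qyndc wvdrr vucwz din zly rhk nkj
Hunk 4: at line 5 remove [zly] add [srm] -> 9 lines: ngutd ahake qyndc wvdrr vucwz din srm rhk nkj
Final line 6: din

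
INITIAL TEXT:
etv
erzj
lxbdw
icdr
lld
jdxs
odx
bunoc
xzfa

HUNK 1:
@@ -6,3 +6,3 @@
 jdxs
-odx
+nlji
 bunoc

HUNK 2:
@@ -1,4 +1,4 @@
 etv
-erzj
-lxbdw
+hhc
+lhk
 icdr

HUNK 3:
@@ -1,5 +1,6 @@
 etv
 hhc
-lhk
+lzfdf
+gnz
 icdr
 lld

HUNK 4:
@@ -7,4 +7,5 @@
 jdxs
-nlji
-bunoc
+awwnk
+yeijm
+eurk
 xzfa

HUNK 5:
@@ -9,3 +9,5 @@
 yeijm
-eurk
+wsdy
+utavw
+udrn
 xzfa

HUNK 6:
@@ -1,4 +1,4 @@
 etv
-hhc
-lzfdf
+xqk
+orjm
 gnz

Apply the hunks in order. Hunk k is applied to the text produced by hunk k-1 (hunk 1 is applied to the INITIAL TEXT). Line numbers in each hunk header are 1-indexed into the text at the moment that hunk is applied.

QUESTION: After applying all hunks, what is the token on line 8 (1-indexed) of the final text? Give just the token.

Hunk 1: at line 6 remove [odx] add [nlji] -> 9 lines: etv erzj lxbdw icdr lld jdxs nlji bunoc xzfa
Hunk 2: at line 1 remove [erzj,lxbdw] add [hhc,lhk] -> 9 lines: etv hhc lhk icdr lld jdxs nlji bunoc xzfa
Hunk 3: at line 1 remove [lhk] add [lzfdf,gnz] -> 10 lines: etv hhc lzfdf gnz icdr lld jdxs nlji bunoc xzfa
Hunk 4: at line 7 remove [nlji,bunoc] add [awwnk,yeijm,eurk] -> 11 lines: etv hhc lzfdf gnz icdr lld jdxs awwnk yeijm eurk xzfa
Hunk 5: at line 9 remove [eurk] add [wsdy,utavw,udrn] -> 13 lines: etv hhc lzfdf gnz icdr lld jdxs awwnk yeijm wsdy utavw udrn xzfa
Hunk 6: at line 1 remove [hhc,lzfdf] add [xqk,orjm] -> 13 lines: etv xqk orjm gnz icdr lld jdxs awwnk yeijm wsdy utavw udrn xzfa
Final line 8: awwnk

Answer: awwnk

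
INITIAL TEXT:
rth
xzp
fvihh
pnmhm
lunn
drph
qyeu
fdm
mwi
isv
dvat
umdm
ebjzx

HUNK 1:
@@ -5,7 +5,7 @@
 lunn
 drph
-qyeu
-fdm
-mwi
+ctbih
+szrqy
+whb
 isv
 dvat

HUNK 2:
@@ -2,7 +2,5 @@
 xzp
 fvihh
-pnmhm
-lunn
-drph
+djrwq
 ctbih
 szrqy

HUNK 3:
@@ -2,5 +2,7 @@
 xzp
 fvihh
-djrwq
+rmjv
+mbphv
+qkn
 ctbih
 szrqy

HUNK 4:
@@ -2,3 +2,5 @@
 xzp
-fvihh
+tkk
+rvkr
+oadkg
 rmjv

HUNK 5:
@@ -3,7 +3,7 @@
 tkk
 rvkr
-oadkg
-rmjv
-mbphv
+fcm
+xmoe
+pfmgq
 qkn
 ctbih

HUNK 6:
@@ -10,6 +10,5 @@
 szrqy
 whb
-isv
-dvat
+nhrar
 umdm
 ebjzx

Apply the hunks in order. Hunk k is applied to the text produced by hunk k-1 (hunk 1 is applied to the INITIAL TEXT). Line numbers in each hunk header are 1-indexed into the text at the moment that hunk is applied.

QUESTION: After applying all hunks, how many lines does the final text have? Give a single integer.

Answer: 14

Derivation:
Hunk 1: at line 5 remove [qyeu,fdm,mwi] add [ctbih,szrqy,whb] -> 13 lines: rth xzp fvihh pnmhm lunn drph ctbih szrqy whb isv dvat umdm ebjzx
Hunk 2: at line 2 remove [pnmhm,lunn,drph] add [djrwq] -> 11 lines: rth xzp fvihh djrwq ctbih szrqy whb isv dvat umdm ebjzx
Hunk 3: at line 2 remove [djrwq] add [rmjv,mbphv,qkn] -> 13 lines: rth xzp fvihh rmjv mbphv qkn ctbih szrqy whb isv dvat umdm ebjzx
Hunk 4: at line 2 remove [fvihh] add [tkk,rvkr,oadkg] -> 15 lines: rth xzp tkk rvkr oadkg rmjv mbphv qkn ctbih szrqy whb isv dvat umdm ebjzx
Hunk 5: at line 3 remove [oadkg,rmjv,mbphv] add [fcm,xmoe,pfmgq] -> 15 lines: rth xzp tkk rvkr fcm xmoe pfmgq qkn ctbih szrqy whb isv dvat umdm ebjzx
Hunk 6: at line 10 remove [isv,dvat] add [nhrar] -> 14 lines: rth xzp tkk rvkr fcm xmoe pfmgq qkn ctbih szrqy whb nhrar umdm ebjzx
Final line count: 14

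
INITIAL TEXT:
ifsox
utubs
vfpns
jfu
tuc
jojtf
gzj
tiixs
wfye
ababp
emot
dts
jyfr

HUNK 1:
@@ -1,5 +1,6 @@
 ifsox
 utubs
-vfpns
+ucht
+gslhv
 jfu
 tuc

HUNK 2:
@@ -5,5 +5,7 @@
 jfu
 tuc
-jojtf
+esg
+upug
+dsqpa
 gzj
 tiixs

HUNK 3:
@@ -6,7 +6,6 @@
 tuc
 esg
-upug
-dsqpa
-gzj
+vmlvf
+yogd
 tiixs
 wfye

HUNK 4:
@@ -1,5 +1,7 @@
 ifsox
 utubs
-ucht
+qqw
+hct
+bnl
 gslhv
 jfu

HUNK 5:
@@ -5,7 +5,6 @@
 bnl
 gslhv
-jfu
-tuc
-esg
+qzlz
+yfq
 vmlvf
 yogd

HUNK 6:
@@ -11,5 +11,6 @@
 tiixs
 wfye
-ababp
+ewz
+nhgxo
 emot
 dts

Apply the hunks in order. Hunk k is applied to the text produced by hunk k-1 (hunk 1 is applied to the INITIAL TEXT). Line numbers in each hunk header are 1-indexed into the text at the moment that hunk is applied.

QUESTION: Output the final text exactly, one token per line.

Hunk 1: at line 1 remove [vfpns] add [ucht,gslhv] -> 14 lines: ifsox utubs ucht gslhv jfu tuc jojtf gzj tiixs wfye ababp emot dts jyfr
Hunk 2: at line 5 remove [jojtf] add [esg,upug,dsqpa] -> 16 lines: ifsox utubs ucht gslhv jfu tuc esg upug dsqpa gzj tiixs wfye ababp emot dts jyfr
Hunk 3: at line 6 remove [upug,dsqpa,gzj] add [vmlvf,yogd] -> 15 lines: ifsox utubs ucht gslhv jfu tuc esg vmlvf yogd tiixs wfye ababp emot dts jyfr
Hunk 4: at line 1 remove [ucht] add [qqw,hct,bnl] -> 17 lines: ifsox utubs qqw hct bnl gslhv jfu tuc esg vmlvf yogd tiixs wfye ababp emot dts jyfr
Hunk 5: at line 5 remove [jfu,tuc,esg] add [qzlz,yfq] -> 16 lines: ifsox utubs qqw hct bnl gslhv qzlz yfq vmlvf yogd tiixs wfye ababp emot dts jyfr
Hunk 6: at line 11 remove [ababp] add [ewz,nhgxo] -> 17 lines: ifsox utubs qqw hct bnl gslhv qzlz yfq vmlvf yogd tiixs wfye ewz nhgxo emot dts jyfr

Answer: ifsox
utubs
qqw
hct
bnl
gslhv
qzlz
yfq
vmlvf
yogd
tiixs
wfye
ewz
nhgxo
emot
dts
jyfr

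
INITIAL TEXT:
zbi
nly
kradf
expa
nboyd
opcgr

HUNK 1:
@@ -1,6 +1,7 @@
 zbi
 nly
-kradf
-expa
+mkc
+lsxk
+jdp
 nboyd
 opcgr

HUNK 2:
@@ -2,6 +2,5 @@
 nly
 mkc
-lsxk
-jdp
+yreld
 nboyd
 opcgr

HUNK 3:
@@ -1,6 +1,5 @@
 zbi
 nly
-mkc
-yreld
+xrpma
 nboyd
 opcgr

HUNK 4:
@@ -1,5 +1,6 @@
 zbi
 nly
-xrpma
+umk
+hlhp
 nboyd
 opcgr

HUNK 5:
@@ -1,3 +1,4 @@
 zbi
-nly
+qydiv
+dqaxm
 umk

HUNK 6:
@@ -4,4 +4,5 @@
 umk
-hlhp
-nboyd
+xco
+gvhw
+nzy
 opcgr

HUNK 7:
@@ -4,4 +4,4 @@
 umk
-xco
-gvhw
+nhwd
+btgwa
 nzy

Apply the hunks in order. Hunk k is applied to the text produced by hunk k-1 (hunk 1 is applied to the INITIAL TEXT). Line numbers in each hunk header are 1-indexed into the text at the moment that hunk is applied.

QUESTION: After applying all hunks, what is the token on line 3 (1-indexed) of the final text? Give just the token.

Hunk 1: at line 1 remove [kradf,expa] add [mkc,lsxk,jdp] -> 7 lines: zbi nly mkc lsxk jdp nboyd opcgr
Hunk 2: at line 2 remove [lsxk,jdp] add [yreld] -> 6 lines: zbi nly mkc yreld nboyd opcgr
Hunk 3: at line 1 remove [mkc,yreld] add [xrpma] -> 5 lines: zbi nly xrpma nboyd opcgr
Hunk 4: at line 1 remove [xrpma] add [umk,hlhp] -> 6 lines: zbi nly umk hlhp nboyd opcgr
Hunk 5: at line 1 remove [nly] add [qydiv,dqaxm] -> 7 lines: zbi qydiv dqaxm umk hlhp nboyd opcgr
Hunk 6: at line 4 remove [hlhp,nboyd] add [xco,gvhw,nzy] -> 8 lines: zbi qydiv dqaxm umk xco gvhw nzy opcgr
Hunk 7: at line 4 remove [xco,gvhw] add [nhwd,btgwa] -> 8 lines: zbi qydiv dqaxm umk nhwd btgwa nzy opcgr
Final line 3: dqaxm

Answer: dqaxm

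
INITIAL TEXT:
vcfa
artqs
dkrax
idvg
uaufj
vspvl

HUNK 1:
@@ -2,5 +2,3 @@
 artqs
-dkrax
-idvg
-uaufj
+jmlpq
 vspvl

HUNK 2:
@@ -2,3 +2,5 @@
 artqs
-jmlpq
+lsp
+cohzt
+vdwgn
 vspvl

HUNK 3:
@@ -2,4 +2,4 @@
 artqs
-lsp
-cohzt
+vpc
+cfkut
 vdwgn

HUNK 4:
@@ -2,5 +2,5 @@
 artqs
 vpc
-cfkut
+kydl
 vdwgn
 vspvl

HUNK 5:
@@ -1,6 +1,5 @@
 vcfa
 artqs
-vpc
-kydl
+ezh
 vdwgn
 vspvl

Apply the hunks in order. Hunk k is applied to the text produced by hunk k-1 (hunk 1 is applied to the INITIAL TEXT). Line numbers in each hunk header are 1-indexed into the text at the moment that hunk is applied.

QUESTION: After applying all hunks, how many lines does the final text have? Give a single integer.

Hunk 1: at line 2 remove [dkrax,idvg,uaufj] add [jmlpq] -> 4 lines: vcfa artqs jmlpq vspvl
Hunk 2: at line 2 remove [jmlpq] add [lsp,cohzt,vdwgn] -> 6 lines: vcfa artqs lsp cohzt vdwgn vspvl
Hunk 3: at line 2 remove [lsp,cohzt] add [vpc,cfkut] -> 6 lines: vcfa artqs vpc cfkut vdwgn vspvl
Hunk 4: at line 2 remove [cfkut] add [kydl] -> 6 lines: vcfa artqs vpc kydl vdwgn vspvl
Hunk 5: at line 1 remove [vpc,kydl] add [ezh] -> 5 lines: vcfa artqs ezh vdwgn vspvl
Final line count: 5

Answer: 5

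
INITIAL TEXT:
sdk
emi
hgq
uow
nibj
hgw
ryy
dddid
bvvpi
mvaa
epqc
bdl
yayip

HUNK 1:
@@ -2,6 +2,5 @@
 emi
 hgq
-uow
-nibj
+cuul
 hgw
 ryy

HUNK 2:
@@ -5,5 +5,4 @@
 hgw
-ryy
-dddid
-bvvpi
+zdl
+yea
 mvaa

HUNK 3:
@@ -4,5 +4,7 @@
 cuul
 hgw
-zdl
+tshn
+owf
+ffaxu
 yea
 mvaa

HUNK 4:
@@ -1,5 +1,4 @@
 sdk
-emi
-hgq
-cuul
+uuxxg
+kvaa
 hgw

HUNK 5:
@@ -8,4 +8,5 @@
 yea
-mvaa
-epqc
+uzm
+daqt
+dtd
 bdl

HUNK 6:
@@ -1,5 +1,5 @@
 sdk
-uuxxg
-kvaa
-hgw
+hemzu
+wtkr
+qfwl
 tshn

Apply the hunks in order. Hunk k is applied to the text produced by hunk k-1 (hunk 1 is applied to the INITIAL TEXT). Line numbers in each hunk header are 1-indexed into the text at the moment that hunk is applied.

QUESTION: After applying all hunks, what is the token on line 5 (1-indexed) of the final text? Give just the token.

Hunk 1: at line 2 remove [uow,nibj] add [cuul] -> 12 lines: sdk emi hgq cuul hgw ryy dddid bvvpi mvaa epqc bdl yayip
Hunk 2: at line 5 remove [ryy,dddid,bvvpi] add [zdl,yea] -> 11 lines: sdk emi hgq cuul hgw zdl yea mvaa epqc bdl yayip
Hunk 3: at line 4 remove [zdl] add [tshn,owf,ffaxu] -> 13 lines: sdk emi hgq cuul hgw tshn owf ffaxu yea mvaa epqc bdl yayip
Hunk 4: at line 1 remove [emi,hgq,cuul] add [uuxxg,kvaa] -> 12 lines: sdk uuxxg kvaa hgw tshn owf ffaxu yea mvaa epqc bdl yayip
Hunk 5: at line 8 remove [mvaa,epqc] add [uzm,daqt,dtd] -> 13 lines: sdk uuxxg kvaa hgw tshn owf ffaxu yea uzm daqt dtd bdl yayip
Hunk 6: at line 1 remove [uuxxg,kvaa,hgw] add [hemzu,wtkr,qfwl] -> 13 lines: sdk hemzu wtkr qfwl tshn owf ffaxu yea uzm daqt dtd bdl yayip
Final line 5: tshn

Answer: tshn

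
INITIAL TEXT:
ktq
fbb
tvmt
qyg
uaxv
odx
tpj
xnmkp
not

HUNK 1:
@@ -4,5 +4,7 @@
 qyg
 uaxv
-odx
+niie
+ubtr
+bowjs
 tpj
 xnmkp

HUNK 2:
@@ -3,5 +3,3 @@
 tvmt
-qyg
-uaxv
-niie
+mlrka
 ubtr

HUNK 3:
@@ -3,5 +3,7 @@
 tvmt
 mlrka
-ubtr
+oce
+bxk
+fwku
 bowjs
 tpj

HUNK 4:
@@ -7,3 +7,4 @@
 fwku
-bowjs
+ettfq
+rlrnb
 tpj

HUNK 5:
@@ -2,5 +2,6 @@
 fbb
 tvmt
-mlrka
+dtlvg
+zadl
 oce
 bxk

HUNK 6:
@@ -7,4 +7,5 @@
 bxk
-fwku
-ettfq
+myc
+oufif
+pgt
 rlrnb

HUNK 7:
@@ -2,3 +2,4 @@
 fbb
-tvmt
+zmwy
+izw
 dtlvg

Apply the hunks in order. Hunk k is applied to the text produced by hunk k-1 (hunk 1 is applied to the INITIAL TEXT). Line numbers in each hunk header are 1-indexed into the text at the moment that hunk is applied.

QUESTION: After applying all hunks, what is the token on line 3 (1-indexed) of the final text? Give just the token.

Hunk 1: at line 4 remove [odx] add [niie,ubtr,bowjs] -> 11 lines: ktq fbb tvmt qyg uaxv niie ubtr bowjs tpj xnmkp not
Hunk 2: at line 3 remove [qyg,uaxv,niie] add [mlrka] -> 9 lines: ktq fbb tvmt mlrka ubtr bowjs tpj xnmkp not
Hunk 3: at line 3 remove [ubtr] add [oce,bxk,fwku] -> 11 lines: ktq fbb tvmt mlrka oce bxk fwku bowjs tpj xnmkp not
Hunk 4: at line 7 remove [bowjs] add [ettfq,rlrnb] -> 12 lines: ktq fbb tvmt mlrka oce bxk fwku ettfq rlrnb tpj xnmkp not
Hunk 5: at line 2 remove [mlrka] add [dtlvg,zadl] -> 13 lines: ktq fbb tvmt dtlvg zadl oce bxk fwku ettfq rlrnb tpj xnmkp not
Hunk 6: at line 7 remove [fwku,ettfq] add [myc,oufif,pgt] -> 14 lines: ktq fbb tvmt dtlvg zadl oce bxk myc oufif pgt rlrnb tpj xnmkp not
Hunk 7: at line 2 remove [tvmt] add [zmwy,izw] -> 15 lines: ktq fbb zmwy izw dtlvg zadl oce bxk myc oufif pgt rlrnb tpj xnmkp not
Final line 3: zmwy

Answer: zmwy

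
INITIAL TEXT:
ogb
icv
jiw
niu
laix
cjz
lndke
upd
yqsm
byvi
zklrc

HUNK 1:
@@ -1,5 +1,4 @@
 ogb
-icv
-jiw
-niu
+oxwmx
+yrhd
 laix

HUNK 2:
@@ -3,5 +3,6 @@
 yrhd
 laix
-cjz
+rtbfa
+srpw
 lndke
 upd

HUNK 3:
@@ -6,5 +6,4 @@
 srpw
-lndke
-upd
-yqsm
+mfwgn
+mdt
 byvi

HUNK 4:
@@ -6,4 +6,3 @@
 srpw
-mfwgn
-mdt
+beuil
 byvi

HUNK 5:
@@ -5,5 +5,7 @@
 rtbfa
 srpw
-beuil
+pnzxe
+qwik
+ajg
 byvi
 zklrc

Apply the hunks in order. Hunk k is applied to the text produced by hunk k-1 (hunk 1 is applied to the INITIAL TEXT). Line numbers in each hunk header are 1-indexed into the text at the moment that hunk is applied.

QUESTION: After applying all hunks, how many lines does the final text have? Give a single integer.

Hunk 1: at line 1 remove [icv,jiw,niu] add [oxwmx,yrhd] -> 10 lines: ogb oxwmx yrhd laix cjz lndke upd yqsm byvi zklrc
Hunk 2: at line 3 remove [cjz] add [rtbfa,srpw] -> 11 lines: ogb oxwmx yrhd laix rtbfa srpw lndke upd yqsm byvi zklrc
Hunk 3: at line 6 remove [lndke,upd,yqsm] add [mfwgn,mdt] -> 10 lines: ogb oxwmx yrhd laix rtbfa srpw mfwgn mdt byvi zklrc
Hunk 4: at line 6 remove [mfwgn,mdt] add [beuil] -> 9 lines: ogb oxwmx yrhd laix rtbfa srpw beuil byvi zklrc
Hunk 5: at line 5 remove [beuil] add [pnzxe,qwik,ajg] -> 11 lines: ogb oxwmx yrhd laix rtbfa srpw pnzxe qwik ajg byvi zklrc
Final line count: 11

Answer: 11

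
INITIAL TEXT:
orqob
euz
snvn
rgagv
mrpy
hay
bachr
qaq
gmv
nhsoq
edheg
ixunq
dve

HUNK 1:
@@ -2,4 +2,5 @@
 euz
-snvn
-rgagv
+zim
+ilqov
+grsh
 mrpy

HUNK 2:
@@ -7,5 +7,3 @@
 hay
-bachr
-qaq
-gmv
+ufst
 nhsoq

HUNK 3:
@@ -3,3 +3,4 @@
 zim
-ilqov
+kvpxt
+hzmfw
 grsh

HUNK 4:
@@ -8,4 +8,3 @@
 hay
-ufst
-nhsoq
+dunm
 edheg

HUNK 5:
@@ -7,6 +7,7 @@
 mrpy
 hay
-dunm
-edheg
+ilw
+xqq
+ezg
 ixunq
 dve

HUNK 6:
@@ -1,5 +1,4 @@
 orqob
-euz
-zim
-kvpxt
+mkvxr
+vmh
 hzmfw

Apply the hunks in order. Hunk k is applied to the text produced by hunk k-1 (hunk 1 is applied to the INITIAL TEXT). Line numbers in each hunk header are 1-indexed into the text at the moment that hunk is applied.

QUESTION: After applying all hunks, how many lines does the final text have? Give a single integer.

Answer: 12

Derivation:
Hunk 1: at line 2 remove [snvn,rgagv] add [zim,ilqov,grsh] -> 14 lines: orqob euz zim ilqov grsh mrpy hay bachr qaq gmv nhsoq edheg ixunq dve
Hunk 2: at line 7 remove [bachr,qaq,gmv] add [ufst] -> 12 lines: orqob euz zim ilqov grsh mrpy hay ufst nhsoq edheg ixunq dve
Hunk 3: at line 3 remove [ilqov] add [kvpxt,hzmfw] -> 13 lines: orqob euz zim kvpxt hzmfw grsh mrpy hay ufst nhsoq edheg ixunq dve
Hunk 4: at line 8 remove [ufst,nhsoq] add [dunm] -> 12 lines: orqob euz zim kvpxt hzmfw grsh mrpy hay dunm edheg ixunq dve
Hunk 5: at line 7 remove [dunm,edheg] add [ilw,xqq,ezg] -> 13 lines: orqob euz zim kvpxt hzmfw grsh mrpy hay ilw xqq ezg ixunq dve
Hunk 6: at line 1 remove [euz,zim,kvpxt] add [mkvxr,vmh] -> 12 lines: orqob mkvxr vmh hzmfw grsh mrpy hay ilw xqq ezg ixunq dve
Final line count: 12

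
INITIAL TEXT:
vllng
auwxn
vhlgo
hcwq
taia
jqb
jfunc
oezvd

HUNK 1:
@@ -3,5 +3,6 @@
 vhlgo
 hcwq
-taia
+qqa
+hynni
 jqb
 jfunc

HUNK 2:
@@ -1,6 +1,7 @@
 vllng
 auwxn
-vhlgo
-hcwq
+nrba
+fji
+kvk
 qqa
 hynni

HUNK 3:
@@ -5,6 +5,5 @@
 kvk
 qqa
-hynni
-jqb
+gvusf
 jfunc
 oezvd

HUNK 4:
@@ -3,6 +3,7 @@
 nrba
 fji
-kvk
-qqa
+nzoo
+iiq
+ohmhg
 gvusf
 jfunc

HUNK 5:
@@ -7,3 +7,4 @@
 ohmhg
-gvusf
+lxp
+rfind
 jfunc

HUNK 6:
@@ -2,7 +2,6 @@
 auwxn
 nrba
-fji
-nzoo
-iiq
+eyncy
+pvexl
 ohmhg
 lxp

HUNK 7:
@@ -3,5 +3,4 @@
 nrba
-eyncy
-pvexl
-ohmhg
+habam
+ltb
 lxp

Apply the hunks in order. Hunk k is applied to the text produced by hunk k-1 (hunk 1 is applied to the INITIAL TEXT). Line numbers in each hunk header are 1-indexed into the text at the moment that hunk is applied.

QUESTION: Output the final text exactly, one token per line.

Hunk 1: at line 3 remove [taia] add [qqa,hynni] -> 9 lines: vllng auwxn vhlgo hcwq qqa hynni jqb jfunc oezvd
Hunk 2: at line 1 remove [vhlgo,hcwq] add [nrba,fji,kvk] -> 10 lines: vllng auwxn nrba fji kvk qqa hynni jqb jfunc oezvd
Hunk 3: at line 5 remove [hynni,jqb] add [gvusf] -> 9 lines: vllng auwxn nrba fji kvk qqa gvusf jfunc oezvd
Hunk 4: at line 3 remove [kvk,qqa] add [nzoo,iiq,ohmhg] -> 10 lines: vllng auwxn nrba fji nzoo iiq ohmhg gvusf jfunc oezvd
Hunk 5: at line 7 remove [gvusf] add [lxp,rfind] -> 11 lines: vllng auwxn nrba fji nzoo iiq ohmhg lxp rfind jfunc oezvd
Hunk 6: at line 2 remove [fji,nzoo,iiq] add [eyncy,pvexl] -> 10 lines: vllng auwxn nrba eyncy pvexl ohmhg lxp rfind jfunc oezvd
Hunk 7: at line 3 remove [eyncy,pvexl,ohmhg] add [habam,ltb] -> 9 lines: vllng auwxn nrba habam ltb lxp rfind jfunc oezvd

Answer: vllng
auwxn
nrba
habam
ltb
lxp
rfind
jfunc
oezvd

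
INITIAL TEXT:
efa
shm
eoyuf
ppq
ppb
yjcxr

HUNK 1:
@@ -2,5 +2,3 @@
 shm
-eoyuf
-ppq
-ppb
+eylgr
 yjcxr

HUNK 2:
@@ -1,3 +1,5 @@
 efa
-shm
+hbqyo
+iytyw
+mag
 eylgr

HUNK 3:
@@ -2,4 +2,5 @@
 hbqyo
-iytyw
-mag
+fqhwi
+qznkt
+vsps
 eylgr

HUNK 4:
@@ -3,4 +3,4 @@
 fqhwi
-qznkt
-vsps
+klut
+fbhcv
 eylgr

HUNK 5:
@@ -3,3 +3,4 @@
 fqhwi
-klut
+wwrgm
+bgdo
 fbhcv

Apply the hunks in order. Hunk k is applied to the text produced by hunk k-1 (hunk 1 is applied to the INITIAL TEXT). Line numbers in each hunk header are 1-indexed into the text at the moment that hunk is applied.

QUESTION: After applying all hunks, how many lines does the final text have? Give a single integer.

Answer: 8

Derivation:
Hunk 1: at line 2 remove [eoyuf,ppq,ppb] add [eylgr] -> 4 lines: efa shm eylgr yjcxr
Hunk 2: at line 1 remove [shm] add [hbqyo,iytyw,mag] -> 6 lines: efa hbqyo iytyw mag eylgr yjcxr
Hunk 3: at line 2 remove [iytyw,mag] add [fqhwi,qznkt,vsps] -> 7 lines: efa hbqyo fqhwi qznkt vsps eylgr yjcxr
Hunk 4: at line 3 remove [qznkt,vsps] add [klut,fbhcv] -> 7 lines: efa hbqyo fqhwi klut fbhcv eylgr yjcxr
Hunk 5: at line 3 remove [klut] add [wwrgm,bgdo] -> 8 lines: efa hbqyo fqhwi wwrgm bgdo fbhcv eylgr yjcxr
Final line count: 8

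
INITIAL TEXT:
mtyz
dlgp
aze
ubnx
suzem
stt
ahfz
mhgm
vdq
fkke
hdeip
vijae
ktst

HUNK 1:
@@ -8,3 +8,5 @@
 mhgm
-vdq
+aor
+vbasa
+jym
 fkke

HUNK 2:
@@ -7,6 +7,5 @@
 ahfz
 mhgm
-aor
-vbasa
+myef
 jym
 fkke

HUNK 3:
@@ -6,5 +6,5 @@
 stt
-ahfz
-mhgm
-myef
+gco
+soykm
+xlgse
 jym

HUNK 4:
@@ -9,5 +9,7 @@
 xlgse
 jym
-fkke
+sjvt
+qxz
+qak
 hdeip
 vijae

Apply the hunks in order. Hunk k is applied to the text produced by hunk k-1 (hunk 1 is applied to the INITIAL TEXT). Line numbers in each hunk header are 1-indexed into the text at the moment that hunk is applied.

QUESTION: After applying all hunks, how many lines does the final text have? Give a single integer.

Answer: 16

Derivation:
Hunk 1: at line 8 remove [vdq] add [aor,vbasa,jym] -> 15 lines: mtyz dlgp aze ubnx suzem stt ahfz mhgm aor vbasa jym fkke hdeip vijae ktst
Hunk 2: at line 7 remove [aor,vbasa] add [myef] -> 14 lines: mtyz dlgp aze ubnx suzem stt ahfz mhgm myef jym fkke hdeip vijae ktst
Hunk 3: at line 6 remove [ahfz,mhgm,myef] add [gco,soykm,xlgse] -> 14 lines: mtyz dlgp aze ubnx suzem stt gco soykm xlgse jym fkke hdeip vijae ktst
Hunk 4: at line 9 remove [fkke] add [sjvt,qxz,qak] -> 16 lines: mtyz dlgp aze ubnx suzem stt gco soykm xlgse jym sjvt qxz qak hdeip vijae ktst
Final line count: 16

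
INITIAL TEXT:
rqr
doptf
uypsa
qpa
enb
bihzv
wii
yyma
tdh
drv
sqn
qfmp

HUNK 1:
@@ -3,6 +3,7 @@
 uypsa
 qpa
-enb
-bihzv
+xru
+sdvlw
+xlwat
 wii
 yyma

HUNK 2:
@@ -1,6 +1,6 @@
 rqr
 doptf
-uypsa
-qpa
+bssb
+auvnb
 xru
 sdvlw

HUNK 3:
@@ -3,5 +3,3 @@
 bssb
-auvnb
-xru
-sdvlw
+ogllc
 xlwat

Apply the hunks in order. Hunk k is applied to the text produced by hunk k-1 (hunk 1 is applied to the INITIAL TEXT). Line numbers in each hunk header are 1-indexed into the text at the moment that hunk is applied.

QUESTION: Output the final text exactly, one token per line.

Hunk 1: at line 3 remove [enb,bihzv] add [xru,sdvlw,xlwat] -> 13 lines: rqr doptf uypsa qpa xru sdvlw xlwat wii yyma tdh drv sqn qfmp
Hunk 2: at line 1 remove [uypsa,qpa] add [bssb,auvnb] -> 13 lines: rqr doptf bssb auvnb xru sdvlw xlwat wii yyma tdh drv sqn qfmp
Hunk 3: at line 3 remove [auvnb,xru,sdvlw] add [ogllc] -> 11 lines: rqr doptf bssb ogllc xlwat wii yyma tdh drv sqn qfmp

Answer: rqr
doptf
bssb
ogllc
xlwat
wii
yyma
tdh
drv
sqn
qfmp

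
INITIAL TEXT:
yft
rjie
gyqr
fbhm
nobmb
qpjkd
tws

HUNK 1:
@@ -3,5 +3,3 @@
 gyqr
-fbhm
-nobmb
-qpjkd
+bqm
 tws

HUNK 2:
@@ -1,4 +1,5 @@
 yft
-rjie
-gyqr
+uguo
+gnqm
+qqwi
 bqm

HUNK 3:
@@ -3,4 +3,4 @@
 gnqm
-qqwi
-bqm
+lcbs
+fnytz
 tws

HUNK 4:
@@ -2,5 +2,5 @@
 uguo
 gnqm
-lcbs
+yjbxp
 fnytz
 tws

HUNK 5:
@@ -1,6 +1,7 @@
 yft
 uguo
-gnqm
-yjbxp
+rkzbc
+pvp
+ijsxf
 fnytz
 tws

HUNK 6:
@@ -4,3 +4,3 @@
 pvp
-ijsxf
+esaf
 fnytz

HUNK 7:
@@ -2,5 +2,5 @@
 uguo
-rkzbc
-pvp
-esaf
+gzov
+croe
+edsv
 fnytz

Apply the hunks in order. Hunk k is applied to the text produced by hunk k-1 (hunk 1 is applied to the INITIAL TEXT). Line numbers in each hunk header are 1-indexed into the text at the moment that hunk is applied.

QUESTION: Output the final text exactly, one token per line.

Hunk 1: at line 3 remove [fbhm,nobmb,qpjkd] add [bqm] -> 5 lines: yft rjie gyqr bqm tws
Hunk 2: at line 1 remove [rjie,gyqr] add [uguo,gnqm,qqwi] -> 6 lines: yft uguo gnqm qqwi bqm tws
Hunk 3: at line 3 remove [qqwi,bqm] add [lcbs,fnytz] -> 6 lines: yft uguo gnqm lcbs fnytz tws
Hunk 4: at line 2 remove [lcbs] add [yjbxp] -> 6 lines: yft uguo gnqm yjbxp fnytz tws
Hunk 5: at line 1 remove [gnqm,yjbxp] add [rkzbc,pvp,ijsxf] -> 7 lines: yft uguo rkzbc pvp ijsxf fnytz tws
Hunk 6: at line 4 remove [ijsxf] add [esaf] -> 7 lines: yft uguo rkzbc pvp esaf fnytz tws
Hunk 7: at line 2 remove [rkzbc,pvp,esaf] add [gzov,croe,edsv] -> 7 lines: yft uguo gzov croe edsv fnytz tws

Answer: yft
uguo
gzov
croe
edsv
fnytz
tws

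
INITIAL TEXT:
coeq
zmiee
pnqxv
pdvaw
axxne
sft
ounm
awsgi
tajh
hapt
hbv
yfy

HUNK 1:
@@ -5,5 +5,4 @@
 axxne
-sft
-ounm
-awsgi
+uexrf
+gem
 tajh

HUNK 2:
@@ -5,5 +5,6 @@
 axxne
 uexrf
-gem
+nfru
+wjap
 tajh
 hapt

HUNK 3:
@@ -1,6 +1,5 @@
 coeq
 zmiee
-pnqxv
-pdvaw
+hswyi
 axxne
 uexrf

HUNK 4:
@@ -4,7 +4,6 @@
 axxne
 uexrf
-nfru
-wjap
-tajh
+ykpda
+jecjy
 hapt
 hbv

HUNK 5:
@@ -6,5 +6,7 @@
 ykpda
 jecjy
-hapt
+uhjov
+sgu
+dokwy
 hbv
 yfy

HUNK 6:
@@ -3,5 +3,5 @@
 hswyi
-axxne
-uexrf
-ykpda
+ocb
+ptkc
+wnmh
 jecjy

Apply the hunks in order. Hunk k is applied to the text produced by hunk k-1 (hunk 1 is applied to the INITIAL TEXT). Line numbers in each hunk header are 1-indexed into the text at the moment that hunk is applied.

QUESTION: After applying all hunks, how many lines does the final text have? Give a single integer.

Answer: 12

Derivation:
Hunk 1: at line 5 remove [sft,ounm,awsgi] add [uexrf,gem] -> 11 lines: coeq zmiee pnqxv pdvaw axxne uexrf gem tajh hapt hbv yfy
Hunk 2: at line 5 remove [gem] add [nfru,wjap] -> 12 lines: coeq zmiee pnqxv pdvaw axxne uexrf nfru wjap tajh hapt hbv yfy
Hunk 3: at line 1 remove [pnqxv,pdvaw] add [hswyi] -> 11 lines: coeq zmiee hswyi axxne uexrf nfru wjap tajh hapt hbv yfy
Hunk 4: at line 4 remove [nfru,wjap,tajh] add [ykpda,jecjy] -> 10 lines: coeq zmiee hswyi axxne uexrf ykpda jecjy hapt hbv yfy
Hunk 5: at line 6 remove [hapt] add [uhjov,sgu,dokwy] -> 12 lines: coeq zmiee hswyi axxne uexrf ykpda jecjy uhjov sgu dokwy hbv yfy
Hunk 6: at line 3 remove [axxne,uexrf,ykpda] add [ocb,ptkc,wnmh] -> 12 lines: coeq zmiee hswyi ocb ptkc wnmh jecjy uhjov sgu dokwy hbv yfy
Final line count: 12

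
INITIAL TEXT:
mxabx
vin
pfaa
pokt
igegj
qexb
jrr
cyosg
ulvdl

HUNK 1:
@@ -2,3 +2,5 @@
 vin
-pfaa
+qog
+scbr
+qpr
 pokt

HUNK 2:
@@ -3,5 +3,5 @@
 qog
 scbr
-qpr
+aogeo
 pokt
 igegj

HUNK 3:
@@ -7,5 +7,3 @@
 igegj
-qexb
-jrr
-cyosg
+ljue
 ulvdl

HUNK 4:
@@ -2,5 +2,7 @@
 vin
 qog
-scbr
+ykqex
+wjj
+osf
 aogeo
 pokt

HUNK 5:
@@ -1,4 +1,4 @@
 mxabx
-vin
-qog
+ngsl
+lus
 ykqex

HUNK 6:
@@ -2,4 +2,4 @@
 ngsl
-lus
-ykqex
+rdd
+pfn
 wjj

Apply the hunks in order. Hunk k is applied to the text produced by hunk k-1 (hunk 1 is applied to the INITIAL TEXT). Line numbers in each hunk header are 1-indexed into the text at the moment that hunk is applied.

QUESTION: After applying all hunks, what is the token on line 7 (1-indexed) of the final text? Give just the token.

Answer: aogeo

Derivation:
Hunk 1: at line 2 remove [pfaa] add [qog,scbr,qpr] -> 11 lines: mxabx vin qog scbr qpr pokt igegj qexb jrr cyosg ulvdl
Hunk 2: at line 3 remove [qpr] add [aogeo] -> 11 lines: mxabx vin qog scbr aogeo pokt igegj qexb jrr cyosg ulvdl
Hunk 3: at line 7 remove [qexb,jrr,cyosg] add [ljue] -> 9 lines: mxabx vin qog scbr aogeo pokt igegj ljue ulvdl
Hunk 4: at line 2 remove [scbr] add [ykqex,wjj,osf] -> 11 lines: mxabx vin qog ykqex wjj osf aogeo pokt igegj ljue ulvdl
Hunk 5: at line 1 remove [vin,qog] add [ngsl,lus] -> 11 lines: mxabx ngsl lus ykqex wjj osf aogeo pokt igegj ljue ulvdl
Hunk 6: at line 2 remove [lus,ykqex] add [rdd,pfn] -> 11 lines: mxabx ngsl rdd pfn wjj osf aogeo pokt igegj ljue ulvdl
Final line 7: aogeo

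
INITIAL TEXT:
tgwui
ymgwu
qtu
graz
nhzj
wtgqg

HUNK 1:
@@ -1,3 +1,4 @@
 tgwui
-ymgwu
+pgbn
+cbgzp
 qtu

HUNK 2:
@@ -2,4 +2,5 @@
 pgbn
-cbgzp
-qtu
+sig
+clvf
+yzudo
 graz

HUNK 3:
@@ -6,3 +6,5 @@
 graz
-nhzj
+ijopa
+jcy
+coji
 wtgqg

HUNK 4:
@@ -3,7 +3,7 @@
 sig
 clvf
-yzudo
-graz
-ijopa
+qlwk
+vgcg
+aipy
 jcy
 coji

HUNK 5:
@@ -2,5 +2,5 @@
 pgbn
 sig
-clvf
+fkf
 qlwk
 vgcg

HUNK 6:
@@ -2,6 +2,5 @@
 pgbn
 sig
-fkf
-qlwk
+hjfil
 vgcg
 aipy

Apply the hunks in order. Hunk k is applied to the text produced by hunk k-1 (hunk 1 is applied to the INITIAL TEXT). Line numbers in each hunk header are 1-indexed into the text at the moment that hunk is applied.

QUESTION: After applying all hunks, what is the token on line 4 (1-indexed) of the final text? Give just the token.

Hunk 1: at line 1 remove [ymgwu] add [pgbn,cbgzp] -> 7 lines: tgwui pgbn cbgzp qtu graz nhzj wtgqg
Hunk 2: at line 2 remove [cbgzp,qtu] add [sig,clvf,yzudo] -> 8 lines: tgwui pgbn sig clvf yzudo graz nhzj wtgqg
Hunk 3: at line 6 remove [nhzj] add [ijopa,jcy,coji] -> 10 lines: tgwui pgbn sig clvf yzudo graz ijopa jcy coji wtgqg
Hunk 4: at line 3 remove [yzudo,graz,ijopa] add [qlwk,vgcg,aipy] -> 10 lines: tgwui pgbn sig clvf qlwk vgcg aipy jcy coji wtgqg
Hunk 5: at line 2 remove [clvf] add [fkf] -> 10 lines: tgwui pgbn sig fkf qlwk vgcg aipy jcy coji wtgqg
Hunk 6: at line 2 remove [fkf,qlwk] add [hjfil] -> 9 lines: tgwui pgbn sig hjfil vgcg aipy jcy coji wtgqg
Final line 4: hjfil

Answer: hjfil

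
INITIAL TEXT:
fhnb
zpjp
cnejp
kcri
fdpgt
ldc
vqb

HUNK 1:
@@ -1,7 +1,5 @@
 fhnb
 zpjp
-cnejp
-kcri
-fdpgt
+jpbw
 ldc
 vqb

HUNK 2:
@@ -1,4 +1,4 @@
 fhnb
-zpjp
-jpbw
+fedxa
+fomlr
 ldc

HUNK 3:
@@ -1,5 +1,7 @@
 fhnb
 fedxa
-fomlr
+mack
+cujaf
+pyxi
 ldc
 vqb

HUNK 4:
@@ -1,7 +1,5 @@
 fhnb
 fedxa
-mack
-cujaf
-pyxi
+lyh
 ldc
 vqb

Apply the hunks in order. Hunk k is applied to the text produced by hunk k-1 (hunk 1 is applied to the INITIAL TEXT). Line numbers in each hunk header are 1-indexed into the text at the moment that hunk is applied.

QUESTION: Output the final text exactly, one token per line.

Answer: fhnb
fedxa
lyh
ldc
vqb

Derivation:
Hunk 1: at line 1 remove [cnejp,kcri,fdpgt] add [jpbw] -> 5 lines: fhnb zpjp jpbw ldc vqb
Hunk 2: at line 1 remove [zpjp,jpbw] add [fedxa,fomlr] -> 5 lines: fhnb fedxa fomlr ldc vqb
Hunk 3: at line 1 remove [fomlr] add [mack,cujaf,pyxi] -> 7 lines: fhnb fedxa mack cujaf pyxi ldc vqb
Hunk 4: at line 1 remove [mack,cujaf,pyxi] add [lyh] -> 5 lines: fhnb fedxa lyh ldc vqb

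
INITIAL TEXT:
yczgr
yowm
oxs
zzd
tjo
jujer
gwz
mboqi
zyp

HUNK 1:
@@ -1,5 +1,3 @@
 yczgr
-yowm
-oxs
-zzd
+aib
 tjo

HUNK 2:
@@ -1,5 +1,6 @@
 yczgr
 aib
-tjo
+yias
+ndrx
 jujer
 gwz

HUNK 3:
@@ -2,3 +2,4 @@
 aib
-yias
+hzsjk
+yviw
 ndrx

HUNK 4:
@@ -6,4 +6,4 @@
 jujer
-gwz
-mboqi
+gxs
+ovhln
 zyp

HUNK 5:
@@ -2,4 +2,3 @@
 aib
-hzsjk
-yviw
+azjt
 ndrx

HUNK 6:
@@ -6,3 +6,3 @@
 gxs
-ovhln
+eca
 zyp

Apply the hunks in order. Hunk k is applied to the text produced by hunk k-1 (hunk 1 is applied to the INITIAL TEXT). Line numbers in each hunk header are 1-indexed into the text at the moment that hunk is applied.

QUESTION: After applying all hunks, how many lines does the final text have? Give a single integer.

Hunk 1: at line 1 remove [yowm,oxs,zzd] add [aib] -> 7 lines: yczgr aib tjo jujer gwz mboqi zyp
Hunk 2: at line 1 remove [tjo] add [yias,ndrx] -> 8 lines: yczgr aib yias ndrx jujer gwz mboqi zyp
Hunk 3: at line 2 remove [yias] add [hzsjk,yviw] -> 9 lines: yczgr aib hzsjk yviw ndrx jujer gwz mboqi zyp
Hunk 4: at line 6 remove [gwz,mboqi] add [gxs,ovhln] -> 9 lines: yczgr aib hzsjk yviw ndrx jujer gxs ovhln zyp
Hunk 5: at line 2 remove [hzsjk,yviw] add [azjt] -> 8 lines: yczgr aib azjt ndrx jujer gxs ovhln zyp
Hunk 6: at line 6 remove [ovhln] add [eca] -> 8 lines: yczgr aib azjt ndrx jujer gxs eca zyp
Final line count: 8

Answer: 8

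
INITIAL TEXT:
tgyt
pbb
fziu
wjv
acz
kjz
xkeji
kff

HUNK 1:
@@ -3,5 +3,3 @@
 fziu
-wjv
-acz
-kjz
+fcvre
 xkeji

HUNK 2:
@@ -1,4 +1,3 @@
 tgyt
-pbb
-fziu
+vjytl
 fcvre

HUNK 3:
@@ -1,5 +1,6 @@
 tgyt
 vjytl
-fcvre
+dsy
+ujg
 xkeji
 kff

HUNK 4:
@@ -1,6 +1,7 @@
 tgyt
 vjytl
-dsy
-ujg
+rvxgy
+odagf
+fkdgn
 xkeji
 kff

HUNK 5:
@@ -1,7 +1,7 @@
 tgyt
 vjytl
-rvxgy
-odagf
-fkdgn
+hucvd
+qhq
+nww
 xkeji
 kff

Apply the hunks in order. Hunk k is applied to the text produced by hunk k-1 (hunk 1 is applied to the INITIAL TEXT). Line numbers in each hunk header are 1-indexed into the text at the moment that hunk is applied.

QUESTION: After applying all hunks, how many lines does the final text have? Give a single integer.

Answer: 7

Derivation:
Hunk 1: at line 3 remove [wjv,acz,kjz] add [fcvre] -> 6 lines: tgyt pbb fziu fcvre xkeji kff
Hunk 2: at line 1 remove [pbb,fziu] add [vjytl] -> 5 lines: tgyt vjytl fcvre xkeji kff
Hunk 3: at line 1 remove [fcvre] add [dsy,ujg] -> 6 lines: tgyt vjytl dsy ujg xkeji kff
Hunk 4: at line 1 remove [dsy,ujg] add [rvxgy,odagf,fkdgn] -> 7 lines: tgyt vjytl rvxgy odagf fkdgn xkeji kff
Hunk 5: at line 1 remove [rvxgy,odagf,fkdgn] add [hucvd,qhq,nww] -> 7 lines: tgyt vjytl hucvd qhq nww xkeji kff
Final line count: 7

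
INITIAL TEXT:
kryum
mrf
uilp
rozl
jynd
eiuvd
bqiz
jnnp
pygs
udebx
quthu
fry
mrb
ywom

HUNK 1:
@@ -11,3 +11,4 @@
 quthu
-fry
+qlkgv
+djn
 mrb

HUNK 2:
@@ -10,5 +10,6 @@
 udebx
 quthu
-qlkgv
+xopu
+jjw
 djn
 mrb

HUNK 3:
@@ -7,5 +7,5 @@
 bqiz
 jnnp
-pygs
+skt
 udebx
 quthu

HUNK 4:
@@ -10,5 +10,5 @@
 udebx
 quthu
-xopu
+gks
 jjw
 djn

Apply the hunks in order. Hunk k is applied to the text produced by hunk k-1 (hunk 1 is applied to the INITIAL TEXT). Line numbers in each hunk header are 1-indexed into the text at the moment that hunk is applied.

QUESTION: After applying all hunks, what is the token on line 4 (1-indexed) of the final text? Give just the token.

Answer: rozl

Derivation:
Hunk 1: at line 11 remove [fry] add [qlkgv,djn] -> 15 lines: kryum mrf uilp rozl jynd eiuvd bqiz jnnp pygs udebx quthu qlkgv djn mrb ywom
Hunk 2: at line 10 remove [qlkgv] add [xopu,jjw] -> 16 lines: kryum mrf uilp rozl jynd eiuvd bqiz jnnp pygs udebx quthu xopu jjw djn mrb ywom
Hunk 3: at line 7 remove [pygs] add [skt] -> 16 lines: kryum mrf uilp rozl jynd eiuvd bqiz jnnp skt udebx quthu xopu jjw djn mrb ywom
Hunk 4: at line 10 remove [xopu] add [gks] -> 16 lines: kryum mrf uilp rozl jynd eiuvd bqiz jnnp skt udebx quthu gks jjw djn mrb ywom
Final line 4: rozl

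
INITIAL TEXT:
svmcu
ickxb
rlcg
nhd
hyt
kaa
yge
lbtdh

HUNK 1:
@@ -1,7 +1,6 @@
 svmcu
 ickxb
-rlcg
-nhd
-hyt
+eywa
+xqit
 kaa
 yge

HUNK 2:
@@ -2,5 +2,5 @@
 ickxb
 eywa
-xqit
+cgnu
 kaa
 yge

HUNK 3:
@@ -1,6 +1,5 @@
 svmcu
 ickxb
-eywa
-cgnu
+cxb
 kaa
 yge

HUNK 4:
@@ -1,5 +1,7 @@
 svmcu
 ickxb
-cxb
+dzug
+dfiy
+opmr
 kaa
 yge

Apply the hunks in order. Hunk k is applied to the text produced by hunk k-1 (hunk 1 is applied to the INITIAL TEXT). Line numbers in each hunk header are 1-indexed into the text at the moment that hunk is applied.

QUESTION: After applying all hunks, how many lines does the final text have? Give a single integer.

Hunk 1: at line 1 remove [rlcg,nhd,hyt] add [eywa,xqit] -> 7 lines: svmcu ickxb eywa xqit kaa yge lbtdh
Hunk 2: at line 2 remove [xqit] add [cgnu] -> 7 lines: svmcu ickxb eywa cgnu kaa yge lbtdh
Hunk 3: at line 1 remove [eywa,cgnu] add [cxb] -> 6 lines: svmcu ickxb cxb kaa yge lbtdh
Hunk 4: at line 1 remove [cxb] add [dzug,dfiy,opmr] -> 8 lines: svmcu ickxb dzug dfiy opmr kaa yge lbtdh
Final line count: 8

Answer: 8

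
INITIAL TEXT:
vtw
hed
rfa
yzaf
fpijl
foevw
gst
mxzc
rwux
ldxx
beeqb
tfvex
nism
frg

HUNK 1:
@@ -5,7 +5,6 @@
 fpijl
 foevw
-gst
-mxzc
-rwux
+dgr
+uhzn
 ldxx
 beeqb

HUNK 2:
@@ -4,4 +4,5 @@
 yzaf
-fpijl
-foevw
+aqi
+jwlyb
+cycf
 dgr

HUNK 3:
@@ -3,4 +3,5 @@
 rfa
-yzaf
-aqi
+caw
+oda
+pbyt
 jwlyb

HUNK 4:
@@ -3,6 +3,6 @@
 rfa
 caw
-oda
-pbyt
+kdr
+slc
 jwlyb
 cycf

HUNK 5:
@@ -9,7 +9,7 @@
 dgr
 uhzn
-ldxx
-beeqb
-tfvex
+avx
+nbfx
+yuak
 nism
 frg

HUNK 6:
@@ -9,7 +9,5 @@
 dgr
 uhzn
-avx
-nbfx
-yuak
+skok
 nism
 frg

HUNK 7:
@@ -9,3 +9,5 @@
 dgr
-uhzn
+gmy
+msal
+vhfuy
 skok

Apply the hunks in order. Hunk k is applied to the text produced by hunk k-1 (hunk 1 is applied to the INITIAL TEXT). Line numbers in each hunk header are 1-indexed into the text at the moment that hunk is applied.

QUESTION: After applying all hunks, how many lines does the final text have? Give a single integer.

Answer: 15

Derivation:
Hunk 1: at line 5 remove [gst,mxzc,rwux] add [dgr,uhzn] -> 13 lines: vtw hed rfa yzaf fpijl foevw dgr uhzn ldxx beeqb tfvex nism frg
Hunk 2: at line 4 remove [fpijl,foevw] add [aqi,jwlyb,cycf] -> 14 lines: vtw hed rfa yzaf aqi jwlyb cycf dgr uhzn ldxx beeqb tfvex nism frg
Hunk 3: at line 3 remove [yzaf,aqi] add [caw,oda,pbyt] -> 15 lines: vtw hed rfa caw oda pbyt jwlyb cycf dgr uhzn ldxx beeqb tfvex nism frg
Hunk 4: at line 3 remove [oda,pbyt] add [kdr,slc] -> 15 lines: vtw hed rfa caw kdr slc jwlyb cycf dgr uhzn ldxx beeqb tfvex nism frg
Hunk 5: at line 9 remove [ldxx,beeqb,tfvex] add [avx,nbfx,yuak] -> 15 lines: vtw hed rfa caw kdr slc jwlyb cycf dgr uhzn avx nbfx yuak nism frg
Hunk 6: at line 9 remove [avx,nbfx,yuak] add [skok] -> 13 lines: vtw hed rfa caw kdr slc jwlyb cycf dgr uhzn skok nism frg
Hunk 7: at line 9 remove [uhzn] add [gmy,msal,vhfuy] -> 15 lines: vtw hed rfa caw kdr slc jwlyb cycf dgr gmy msal vhfuy skok nism frg
Final line count: 15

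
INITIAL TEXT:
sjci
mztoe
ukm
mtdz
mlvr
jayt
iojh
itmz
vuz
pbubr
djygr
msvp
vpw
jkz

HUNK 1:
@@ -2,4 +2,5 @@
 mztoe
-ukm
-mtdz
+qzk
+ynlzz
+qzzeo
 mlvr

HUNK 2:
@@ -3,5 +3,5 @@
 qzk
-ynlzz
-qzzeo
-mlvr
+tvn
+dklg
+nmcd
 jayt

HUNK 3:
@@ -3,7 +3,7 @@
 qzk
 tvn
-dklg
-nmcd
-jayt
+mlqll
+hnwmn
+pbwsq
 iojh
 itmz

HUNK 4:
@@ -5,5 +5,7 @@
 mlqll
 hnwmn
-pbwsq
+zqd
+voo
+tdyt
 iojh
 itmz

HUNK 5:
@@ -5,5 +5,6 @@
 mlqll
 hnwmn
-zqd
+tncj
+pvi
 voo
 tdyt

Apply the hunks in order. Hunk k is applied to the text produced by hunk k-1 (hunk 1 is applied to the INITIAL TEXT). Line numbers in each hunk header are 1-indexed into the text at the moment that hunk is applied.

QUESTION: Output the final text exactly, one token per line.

Answer: sjci
mztoe
qzk
tvn
mlqll
hnwmn
tncj
pvi
voo
tdyt
iojh
itmz
vuz
pbubr
djygr
msvp
vpw
jkz

Derivation:
Hunk 1: at line 2 remove [ukm,mtdz] add [qzk,ynlzz,qzzeo] -> 15 lines: sjci mztoe qzk ynlzz qzzeo mlvr jayt iojh itmz vuz pbubr djygr msvp vpw jkz
Hunk 2: at line 3 remove [ynlzz,qzzeo,mlvr] add [tvn,dklg,nmcd] -> 15 lines: sjci mztoe qzk tvn dklg nmcd jayt iojh itmz vuz pbubr djygr msvp vpw jkz
Hunk 3: at line 3 remove [dklg,nmcd,jayt] add [mlqll,hnwmn,pbwsq] -> 15 lines: sjci mztoe qzk tvn mlqll hnwmn pbwsq iojh itmz vuz pbubr djygr msvp vpw jkz
Hunk 4: at line 5 remove [pbwsq] add [zqd,voo,tdyt] -> 17 lines: sjci mztoe qzk tvn mlqll hnwmn zqd voo tdyt iojh itmz vuz pbubr djygr msvp vpw jkz
Hunk 5: at line 5 remove [zqd] add [tncj,pvi] -> 18 lines: sjci mztoe qzk tvn mlqll hnwmn tncj pvi voo tdyt iojh itmz vuz pbubr djygr msvp vpw jkz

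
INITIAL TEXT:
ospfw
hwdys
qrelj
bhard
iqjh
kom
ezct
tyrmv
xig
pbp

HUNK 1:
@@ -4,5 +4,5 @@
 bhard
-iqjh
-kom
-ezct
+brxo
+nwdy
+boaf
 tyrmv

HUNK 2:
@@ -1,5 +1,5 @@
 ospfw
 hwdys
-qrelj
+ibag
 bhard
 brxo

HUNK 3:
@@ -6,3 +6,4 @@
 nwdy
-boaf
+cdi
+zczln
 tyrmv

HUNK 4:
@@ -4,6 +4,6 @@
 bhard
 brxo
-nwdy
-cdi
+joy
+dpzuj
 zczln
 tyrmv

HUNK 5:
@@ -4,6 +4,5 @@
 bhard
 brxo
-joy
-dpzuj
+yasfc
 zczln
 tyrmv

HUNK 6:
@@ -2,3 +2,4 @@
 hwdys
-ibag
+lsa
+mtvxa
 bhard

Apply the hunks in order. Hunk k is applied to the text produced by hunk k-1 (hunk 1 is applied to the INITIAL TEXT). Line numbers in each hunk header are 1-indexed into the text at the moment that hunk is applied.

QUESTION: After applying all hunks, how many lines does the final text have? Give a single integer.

Answer: 11

Derivation:
Hunk 1: at line 4 remove [iqjh,kom,ezct] add [brxo,nwdy,boaf] -> 10 lines: ospfw hwdys qrelj bhard brxo nwdy boaf tyrmv xig pbp
Hunk 2: at line 1 remove [qrelj] add [ibag] -> 10 lines: ospfw hwdys ibag bhard brxo nwdy boaf tyrmv xig pbp
Hunk 3: at line 6 remove [boaf] add [cdi,zczln] -> 11 lines: ospfw hwdys ibag bhard brxo nwdy cdi zczln tyrmv xig pbp
Hunk 4: at line 4 remove [nwdy,cdi] add [joy,dpzuj] -> 11 lines: ospfw hwdys ibag bhard brxo joy dpzuj zczln tyrmv xig pbp
Hunk 5: at line 4 remove [joy,dpzuj] add [yasfc] -> 10 lines: ospfw hwdys ibag bhard brxo yasfc zczln tyrmv xig pbp
Hunk 6: at line 2 remove [ibag] add [lsa,mtvxa] -> 11 lines: ospfw hwdys lsa mtvxa bhard brxo yasfc zczln tyrmv xig pbp
Final line count: 11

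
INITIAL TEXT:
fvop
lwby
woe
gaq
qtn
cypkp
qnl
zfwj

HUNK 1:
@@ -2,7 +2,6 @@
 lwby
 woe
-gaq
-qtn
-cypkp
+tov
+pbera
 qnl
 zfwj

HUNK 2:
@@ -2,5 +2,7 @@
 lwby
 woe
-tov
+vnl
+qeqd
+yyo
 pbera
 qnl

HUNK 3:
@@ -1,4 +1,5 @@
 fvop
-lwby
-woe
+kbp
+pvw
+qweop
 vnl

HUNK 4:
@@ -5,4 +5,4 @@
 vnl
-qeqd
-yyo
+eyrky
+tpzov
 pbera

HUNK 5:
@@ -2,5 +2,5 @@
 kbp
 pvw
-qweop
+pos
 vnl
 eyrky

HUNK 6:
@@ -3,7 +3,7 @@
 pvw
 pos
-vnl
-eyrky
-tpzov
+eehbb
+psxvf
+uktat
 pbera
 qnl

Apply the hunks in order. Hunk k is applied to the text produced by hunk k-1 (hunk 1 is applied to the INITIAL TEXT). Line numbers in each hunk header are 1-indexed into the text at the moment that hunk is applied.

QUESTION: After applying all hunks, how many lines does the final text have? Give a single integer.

Hunk 1: at line 2 remove [gaq,qtn,cypkp] add [tov,pbera] -> 7 lines: fvop lwby woe tov pbera qnl zfwj
Hunk 2: at line 2 remove [tov] add [vnl,qeqd,yyo] -> 9 lines: fvop lwby woe vnl qeqd yyo pbera qnl zfwj
Hunk 3: at line 1 remove [lwby,woe] add [kbp,pvw,qweop] -> 10 lines: fvop kbp pvw qweop vnl qeqd yyo pbera qnl zfwj
Hunk 4: at line 5 remove [qeqd,yyo] add [eyrky,tpzov] -> 10 lines: fvop kbp pvw qweop vnl eyrky tpzov pbera qnl zfwj
Hunk 5: at line 2 remove [qweop] add [pos] -> 10 lines: fvop kbp pvw pos vnl eyrky tpzov pbera qnl zfwj
Hunk 6: at line 3 remove [vnl,eyrky,tpzov] add [eehbb,psxvf,uktat] -> 10 lines: fvop kbp pvw pos eehbb psxvf uktat pbera qnl zfwj
Final line count: 10

Answer: 10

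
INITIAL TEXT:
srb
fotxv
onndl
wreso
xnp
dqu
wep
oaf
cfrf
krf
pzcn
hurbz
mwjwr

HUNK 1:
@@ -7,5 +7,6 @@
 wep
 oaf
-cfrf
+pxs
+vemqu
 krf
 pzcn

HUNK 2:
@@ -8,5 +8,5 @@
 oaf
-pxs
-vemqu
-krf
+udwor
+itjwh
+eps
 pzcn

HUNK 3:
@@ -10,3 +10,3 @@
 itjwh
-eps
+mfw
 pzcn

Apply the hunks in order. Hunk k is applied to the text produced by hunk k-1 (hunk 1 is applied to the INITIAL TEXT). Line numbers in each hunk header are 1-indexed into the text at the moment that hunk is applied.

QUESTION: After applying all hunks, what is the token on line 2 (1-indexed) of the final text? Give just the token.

Hunk 1: at line 7 remove [cfrf] add [pxs,vemqu] -> 14 lines: srb fotxv onndl wreso xnp dqu wep oaf pxs vemqu krf pzcn hurbz mwjwr
Hunk 2: at line 8 remove [pxs,vemqu,krf] add [udwor,itjwh,eps] -> 14 lines: srb fotxv onndl wreso xnp dqu wep oaf udwor itjwh eps pzcn hurbz mwjwr
Hunk 3: at line 10 remove [eps] add [mfw] -> 14 lines: srb fotxv onndl wreso xnp dqu wep oaf udwor itjwh mfw pzcn hurbz mwjwr
Final line 2: fotxv

Answer: fotxv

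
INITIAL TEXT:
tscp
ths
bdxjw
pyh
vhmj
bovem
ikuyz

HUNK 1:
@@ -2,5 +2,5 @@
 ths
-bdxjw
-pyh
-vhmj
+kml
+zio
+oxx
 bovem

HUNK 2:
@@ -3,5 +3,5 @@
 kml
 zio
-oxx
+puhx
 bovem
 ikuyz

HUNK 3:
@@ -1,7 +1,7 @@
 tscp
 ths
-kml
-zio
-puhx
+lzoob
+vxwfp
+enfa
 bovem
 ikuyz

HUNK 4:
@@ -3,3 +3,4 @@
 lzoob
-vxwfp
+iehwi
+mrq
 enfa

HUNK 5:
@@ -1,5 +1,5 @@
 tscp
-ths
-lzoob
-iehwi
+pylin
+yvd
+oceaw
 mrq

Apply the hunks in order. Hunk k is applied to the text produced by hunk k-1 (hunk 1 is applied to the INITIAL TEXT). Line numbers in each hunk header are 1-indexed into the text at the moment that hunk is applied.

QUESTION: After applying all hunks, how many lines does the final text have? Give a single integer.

Answer: 8

Derivation:
Hunk 1: at line 2 remove [bdxjw,pyh,vhmj] add [kml,zio,oxx] -> 7 lines: tscp ths kml zio oxx bovem ikuyz
Hunk 2: at line 3 remove [oxx] add [puhx] -> 7 lines: tscp ths kml zio puhx bovem ikuyz
Hunk 3: at line 1 remove [kml,zio,puhx] add [lzoob,vxwfp,enfa] -> 7 lines: tscp ths lzoob vxwfp enfa bovem ikuyz
Hunk 4: at line 3 remove [vxwfp] add [iehwi,mrq] -> 8 lines: tscp ths lzoob iehwi mrq enfa bovem ikuyz
Hunk 5: at line 1 remove [ths,lzoob,iehwi] add [pylin,yvd,oceaw] -> 8 lines: tscp pylin yvd oceaw mrq enfa bovem ikuyz
Final line count: 8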